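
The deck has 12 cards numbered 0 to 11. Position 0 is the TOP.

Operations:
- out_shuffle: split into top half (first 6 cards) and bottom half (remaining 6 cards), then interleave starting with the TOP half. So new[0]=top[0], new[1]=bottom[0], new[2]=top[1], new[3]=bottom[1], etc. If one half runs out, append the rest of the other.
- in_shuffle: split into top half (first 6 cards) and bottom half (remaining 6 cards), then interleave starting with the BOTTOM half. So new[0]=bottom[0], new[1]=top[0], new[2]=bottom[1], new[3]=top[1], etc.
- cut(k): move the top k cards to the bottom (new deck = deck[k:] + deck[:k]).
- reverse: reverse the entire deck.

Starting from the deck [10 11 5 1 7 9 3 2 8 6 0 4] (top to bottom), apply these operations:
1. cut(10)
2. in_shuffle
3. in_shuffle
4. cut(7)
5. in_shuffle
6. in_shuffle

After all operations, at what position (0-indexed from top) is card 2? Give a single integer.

After op 1 (cut(10)): [0 4 10 11 5 1 7 9 3 2 8 6]
After op 2 (in_shuffle): [7 0 9 4 3 10 2 11 8 5 6 1]
After op 3 (in_shuffle): [2 7 11 0 8 9 5 4 6 3 1 10]
After op 4 (cut(7)): [4 6 3 1 10 2 7 11 0 8 9 5]
After op 5 (in_shuffle): [7 4 11 6 0 3 8 1 9 10 5 2]
After op 6 (in_shuffle): [8 7 1 4 9 11 10 6 5 0 2 3]
Card 2 is at position 10.

Answer: 10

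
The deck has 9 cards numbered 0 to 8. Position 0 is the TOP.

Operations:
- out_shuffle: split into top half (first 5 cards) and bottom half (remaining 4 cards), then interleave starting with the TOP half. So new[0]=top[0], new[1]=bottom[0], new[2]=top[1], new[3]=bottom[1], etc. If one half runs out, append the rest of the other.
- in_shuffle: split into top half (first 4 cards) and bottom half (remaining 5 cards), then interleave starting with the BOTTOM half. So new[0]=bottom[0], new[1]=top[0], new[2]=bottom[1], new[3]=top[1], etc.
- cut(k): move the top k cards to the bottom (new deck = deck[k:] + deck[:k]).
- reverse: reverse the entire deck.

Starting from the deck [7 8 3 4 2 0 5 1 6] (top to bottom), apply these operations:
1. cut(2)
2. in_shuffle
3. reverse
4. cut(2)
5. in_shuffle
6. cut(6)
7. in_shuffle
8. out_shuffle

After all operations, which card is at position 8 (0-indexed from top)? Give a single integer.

After op 1 (cut(2)): [3 4 2 0 5 1 6 7 8]
After op 2 (in_shuffle): [5 3 1 4 6 2 7 0 8]
After op 3 (reverse): [8 0 7 2 6 4 1 3 5]
After op 4 (cut(2)): [7 2 6 4 1 3 5 8 0]
After op 5 (in_shuffle): [1 7 3 2 5 6 8 4 0]
After op 6 (cut(6)): [8 4 0 1 7 3 2 5 6]
After op 7 (in_shuffle): [7 8 3 4 2 0 5 1 6]
After op 8 (out_shuffle): [7 0 8 5 3 1 4 6 2]
Position 8: card 2.

Answer: 2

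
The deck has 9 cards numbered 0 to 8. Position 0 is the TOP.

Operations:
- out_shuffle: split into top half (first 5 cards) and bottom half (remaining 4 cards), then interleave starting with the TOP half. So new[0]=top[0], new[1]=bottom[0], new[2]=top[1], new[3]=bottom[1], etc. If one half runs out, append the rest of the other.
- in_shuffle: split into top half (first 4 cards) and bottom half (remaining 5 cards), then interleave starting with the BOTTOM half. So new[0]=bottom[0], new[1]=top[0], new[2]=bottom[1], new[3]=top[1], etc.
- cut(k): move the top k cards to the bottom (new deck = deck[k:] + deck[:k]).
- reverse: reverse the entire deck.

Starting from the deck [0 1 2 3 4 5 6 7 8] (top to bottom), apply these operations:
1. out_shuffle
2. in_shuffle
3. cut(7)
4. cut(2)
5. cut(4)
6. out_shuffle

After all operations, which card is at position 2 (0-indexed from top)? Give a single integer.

Answer: 1

Derivation:
After op 1 (out_shuffle): [0 5 1 6 2 7 3 8 4]
After op 2 (in_shuffle): [2 0 7 5 3 1 8 6 4]
After op 3 (cut(7)): [6 4 2 0 7 5 3 1 8]
After op 4 (cut(2)): [2 0 7 5 3 1 8 6 4]
After op 5 (cut(4)): [3 1 8 6 4 2 0 7 5]
After op 6 (out_shuffle): [3 2 1 0 8 7 6 5 4]
Position 2: card 1.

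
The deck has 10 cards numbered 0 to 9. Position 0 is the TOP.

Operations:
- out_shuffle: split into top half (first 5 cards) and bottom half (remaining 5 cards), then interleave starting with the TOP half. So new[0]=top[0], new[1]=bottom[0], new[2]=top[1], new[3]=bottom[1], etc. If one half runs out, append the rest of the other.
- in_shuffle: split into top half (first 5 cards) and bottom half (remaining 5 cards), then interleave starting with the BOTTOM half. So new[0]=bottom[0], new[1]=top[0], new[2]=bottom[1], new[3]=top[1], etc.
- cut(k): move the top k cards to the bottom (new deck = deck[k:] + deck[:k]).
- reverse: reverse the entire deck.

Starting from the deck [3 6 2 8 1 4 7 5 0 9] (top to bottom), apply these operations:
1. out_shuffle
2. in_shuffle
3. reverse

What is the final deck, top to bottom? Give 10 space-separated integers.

After op 1 (out_shuffle): [3 4 6 7 2 5 8 0 1 9]
After op 2 (in_shuffle): [5 3 8 4 0 6 1 7 9 2]
After op 3 (reverse): [2 9 7 1 6 0 4 8 3 5]

Answer: 2 9 7 1 6 0 4 8 3 5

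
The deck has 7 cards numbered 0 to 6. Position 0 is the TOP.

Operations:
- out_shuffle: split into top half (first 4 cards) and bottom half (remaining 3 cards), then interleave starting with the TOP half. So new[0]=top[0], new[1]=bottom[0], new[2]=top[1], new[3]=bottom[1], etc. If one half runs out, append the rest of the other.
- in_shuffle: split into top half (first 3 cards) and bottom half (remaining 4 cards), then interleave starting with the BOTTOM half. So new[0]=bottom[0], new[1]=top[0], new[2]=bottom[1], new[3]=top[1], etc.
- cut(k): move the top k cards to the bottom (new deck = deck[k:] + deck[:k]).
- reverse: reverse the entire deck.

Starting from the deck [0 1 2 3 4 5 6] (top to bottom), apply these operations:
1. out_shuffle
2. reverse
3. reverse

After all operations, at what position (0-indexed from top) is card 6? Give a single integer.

Answer: 5

Derivation:
After op 1 (out_shuffle): [0 4 1 5 2 6 3]
After op 2 (reverse): [3 6 2 5 1 4 0]
After op 3 (reverse): [0 4 1 5 2 6 3]
Card 6 is at position 5.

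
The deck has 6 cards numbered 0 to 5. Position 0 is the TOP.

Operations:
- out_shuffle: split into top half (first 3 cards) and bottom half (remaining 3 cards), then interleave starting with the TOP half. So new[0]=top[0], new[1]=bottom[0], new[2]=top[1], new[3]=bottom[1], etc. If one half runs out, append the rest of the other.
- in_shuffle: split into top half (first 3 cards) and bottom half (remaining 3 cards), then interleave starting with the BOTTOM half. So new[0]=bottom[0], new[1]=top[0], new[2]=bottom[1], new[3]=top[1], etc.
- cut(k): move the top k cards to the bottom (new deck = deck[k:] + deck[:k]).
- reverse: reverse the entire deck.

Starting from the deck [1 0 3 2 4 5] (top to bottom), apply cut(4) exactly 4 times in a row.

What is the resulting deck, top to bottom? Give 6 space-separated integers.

Answer: 4 5 1 0 3 2

Derivation:
After op 1 (cut(4)): [4 5 1 0 3 2]
After op 2 (cut(4)): [3 2 4 5 1 0]
After op 3 (cut(4)): [1 0 3 2 4 5]
After op 4 (cut(4)): [4 5 1 0 3 2]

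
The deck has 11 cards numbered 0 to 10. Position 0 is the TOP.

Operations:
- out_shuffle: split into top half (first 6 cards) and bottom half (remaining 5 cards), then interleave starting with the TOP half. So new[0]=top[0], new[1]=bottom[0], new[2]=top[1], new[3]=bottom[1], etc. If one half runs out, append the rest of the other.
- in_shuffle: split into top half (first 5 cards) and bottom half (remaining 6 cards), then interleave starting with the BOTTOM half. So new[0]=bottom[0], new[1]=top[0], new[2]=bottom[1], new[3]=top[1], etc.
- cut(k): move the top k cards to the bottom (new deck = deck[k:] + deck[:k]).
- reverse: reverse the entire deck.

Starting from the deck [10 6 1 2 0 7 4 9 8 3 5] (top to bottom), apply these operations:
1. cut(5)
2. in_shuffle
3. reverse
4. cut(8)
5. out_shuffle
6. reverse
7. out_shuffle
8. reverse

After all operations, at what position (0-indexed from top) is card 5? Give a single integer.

After op 1 (cut(5)): [7 4 9 8 3 5 10 6 1 2 0]
After op 2 (in_shuffle): [5 7 10 4 6 9 1 8 2 3 0]
After op 3 (reverse): [0 3 2 8 1 9 6 4 10 7 5]
After op 4 (cut(8)): [10 7 5 0 3 2 8 1 9 6 4]
After op 5 (out_shuffle): [10 8 7 1 5 9 0 6 3 4 2]
After op 6 (reverse): [2 4 3 6 0 9 5 1 7 8 10]
After op 7 (out_shuffle): [2 5 4 1 3 7 6 8 0 10 9]
After op 8 (reverse): [9 10 0 8 6 7 3 1 4 5 2]
Card 5 is at position 9.

Answer: 9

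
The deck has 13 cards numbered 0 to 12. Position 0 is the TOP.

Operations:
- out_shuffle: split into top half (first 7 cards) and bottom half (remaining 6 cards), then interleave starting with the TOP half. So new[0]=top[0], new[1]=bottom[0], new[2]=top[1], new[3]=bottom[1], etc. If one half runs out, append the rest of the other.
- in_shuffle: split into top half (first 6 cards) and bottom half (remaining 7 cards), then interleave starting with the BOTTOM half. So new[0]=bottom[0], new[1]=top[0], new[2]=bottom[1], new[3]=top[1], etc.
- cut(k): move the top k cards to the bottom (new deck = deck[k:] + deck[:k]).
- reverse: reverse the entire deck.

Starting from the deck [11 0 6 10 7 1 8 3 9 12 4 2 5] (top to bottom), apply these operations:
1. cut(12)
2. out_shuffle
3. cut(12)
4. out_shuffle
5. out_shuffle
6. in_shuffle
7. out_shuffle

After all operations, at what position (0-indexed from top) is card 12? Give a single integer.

Answer: 0

Derivation:
After op 1 (cut(12)): [5 11 0 6 10 7 1 8 3 9 12 4 2]
After op 2 (out_shuffle): [5 8 11 3 0 9 6 12 10 4 7 2 1]
After op 3 (cut(12)): [1 5 8 11 3 0 9 6 12 10 4 7 2]
After op 4 (out_shuffle): [1 6 5 12 8 10 11 4 3 7 0 2 9]
After op 5 (out_shuffle): [1 4 6 3 5 7 12 0 8 2 10 9 11]
After op 6 (in_shuffle): [12 1 0 4 8 6 2 3 10 5 9 7 11]
After op 7 (out_shuffle): [12 3 1 10 0 5 4 9 8 7 6 11 2]
Card 12 is at position 0.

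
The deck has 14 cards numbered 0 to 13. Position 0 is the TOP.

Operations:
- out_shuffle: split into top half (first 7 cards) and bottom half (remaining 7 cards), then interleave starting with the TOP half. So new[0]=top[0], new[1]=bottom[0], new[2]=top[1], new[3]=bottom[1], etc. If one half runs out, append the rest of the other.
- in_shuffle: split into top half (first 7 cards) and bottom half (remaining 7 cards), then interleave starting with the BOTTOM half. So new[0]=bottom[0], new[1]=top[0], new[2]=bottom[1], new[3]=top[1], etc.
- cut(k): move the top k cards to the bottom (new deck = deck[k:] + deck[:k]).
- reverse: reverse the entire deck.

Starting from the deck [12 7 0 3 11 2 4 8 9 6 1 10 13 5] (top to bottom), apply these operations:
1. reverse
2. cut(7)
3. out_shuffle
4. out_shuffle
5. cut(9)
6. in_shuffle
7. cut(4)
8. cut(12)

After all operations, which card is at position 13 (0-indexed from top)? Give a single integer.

Answer: 9

Derivation:
After op 1 (reverse): [5 13 10 1 6 9 8 4 2 11 3 0 7 12]
After op 2 (cut(7)): [4 2 11 3 0 7 12 5 13 10 1 6 9 8]
After op 3 (out_shuffle): [4 5 2 13 11 10 3 1 0 6 7 9 12 8]
After op 4 (out_shuffle): [4 1 5 0 2 6 13 7 11 9 10 12 3 8]
After op 5 (cut(9)): [9 10 12 3 8 4 1 5 0 2 6 13 7 11]
After op 6 (in_shuffle): [5 9 0 10 2 12 6 3 13 8 7 4 11 1]
After op 7 (cut(4)): [2 12 6 3 13 8 7 4 11 1 5 9 0 10]
After op 8 (cut(12)): [0 10 2 12 6 3 13 8 7 4 11 1 5 9]
Position 13: card 9.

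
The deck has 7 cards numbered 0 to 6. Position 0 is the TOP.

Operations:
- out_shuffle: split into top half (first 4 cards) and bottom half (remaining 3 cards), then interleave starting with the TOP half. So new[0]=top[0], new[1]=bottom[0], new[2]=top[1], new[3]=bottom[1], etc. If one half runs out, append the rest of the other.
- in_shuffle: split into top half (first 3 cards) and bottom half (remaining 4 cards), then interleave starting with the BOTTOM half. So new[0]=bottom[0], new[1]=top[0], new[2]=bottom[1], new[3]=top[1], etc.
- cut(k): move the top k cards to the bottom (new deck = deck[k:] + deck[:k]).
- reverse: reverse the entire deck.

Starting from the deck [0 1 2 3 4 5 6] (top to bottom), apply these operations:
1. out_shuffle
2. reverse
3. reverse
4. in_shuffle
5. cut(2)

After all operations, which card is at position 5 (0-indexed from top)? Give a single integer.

After op 1 (out_shuffle): [0 4 1 5 2 6 3]
After op 2 (reverse): [3 6 2 5 1 4 0]
After op 3 (reverse): [0 4 1 5 2 6 3]
After op 4 (in_shuffle): [5 0 2 4 6 1 3]
After op 5 (cut(2)): [2 4 6 1 3 5 0]
Position 5: card 5.

Answer: 5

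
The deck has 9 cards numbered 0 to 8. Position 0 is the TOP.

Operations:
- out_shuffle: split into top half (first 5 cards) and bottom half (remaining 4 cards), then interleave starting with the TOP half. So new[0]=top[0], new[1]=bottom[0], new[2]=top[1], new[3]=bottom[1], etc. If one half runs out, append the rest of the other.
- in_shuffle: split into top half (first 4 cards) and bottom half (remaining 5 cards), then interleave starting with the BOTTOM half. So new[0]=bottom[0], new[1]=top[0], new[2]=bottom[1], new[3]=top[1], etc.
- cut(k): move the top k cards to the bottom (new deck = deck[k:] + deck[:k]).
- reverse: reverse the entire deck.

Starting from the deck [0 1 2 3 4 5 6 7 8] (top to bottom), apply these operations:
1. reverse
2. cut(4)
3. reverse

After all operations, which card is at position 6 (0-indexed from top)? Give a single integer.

Answer: 2

Derivation:
After op 1 (reverse): [8 7 6 5 4 3 2 1 0]
After op 2 (cut(4)): [4 3 2 1 0 8 7 6 5]
After op 3 (reverse): [5 6 7 8 0 1 2 3 4]
Position 6: card 2.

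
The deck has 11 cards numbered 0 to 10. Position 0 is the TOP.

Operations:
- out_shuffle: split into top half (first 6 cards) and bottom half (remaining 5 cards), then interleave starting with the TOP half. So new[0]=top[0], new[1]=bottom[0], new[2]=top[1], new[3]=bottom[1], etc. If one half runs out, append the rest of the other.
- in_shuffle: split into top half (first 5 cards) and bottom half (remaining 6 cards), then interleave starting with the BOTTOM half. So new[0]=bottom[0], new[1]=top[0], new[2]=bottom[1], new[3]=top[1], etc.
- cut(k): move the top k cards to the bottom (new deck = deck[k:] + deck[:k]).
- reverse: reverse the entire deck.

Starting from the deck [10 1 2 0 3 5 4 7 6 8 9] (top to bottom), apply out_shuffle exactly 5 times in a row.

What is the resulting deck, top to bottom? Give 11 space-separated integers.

After op 1 (out_shuffle): [10 4 1 7 2 6 0 8 3 9 5]
After op 2 (out_shuffle): [10 0 4 8 1 3 7 9 2 5 6]
After op 3 (out_shuffle): [10 7 0 9 4 2 8 5 1 6 3]
After op 4 (out_shuffle): [10 8 7 5 0 1 9 6 4 3 2]
After op 5 (out_shuffle): [10 9 8 6 7 4 5 3 0 2 1]

Answer: 10 9 8 6 7 4 5 3 0 2 1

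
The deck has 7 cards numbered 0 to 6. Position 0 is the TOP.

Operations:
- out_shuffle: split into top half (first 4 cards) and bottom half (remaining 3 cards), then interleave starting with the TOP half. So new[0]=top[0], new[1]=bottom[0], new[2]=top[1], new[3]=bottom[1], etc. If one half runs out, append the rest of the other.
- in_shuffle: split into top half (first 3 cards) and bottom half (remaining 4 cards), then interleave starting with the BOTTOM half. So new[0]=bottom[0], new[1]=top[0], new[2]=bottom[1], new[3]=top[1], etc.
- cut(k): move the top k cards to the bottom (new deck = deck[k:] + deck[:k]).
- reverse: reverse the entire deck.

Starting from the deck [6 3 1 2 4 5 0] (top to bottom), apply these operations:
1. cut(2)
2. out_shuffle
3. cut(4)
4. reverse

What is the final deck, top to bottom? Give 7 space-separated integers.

Answer: 6 2 0 1 5 3 4

Derivation:
After op 1 (cut(2)): [1 2 4 5 0 6 3]
After op 2 (out_shuffle): [1 0 2 6 4 3 5]
After op 3 (cut(4)): [4 3 5 1 0 2 6]
After op 4 (reverse): [6 2 0 1 5 3 4]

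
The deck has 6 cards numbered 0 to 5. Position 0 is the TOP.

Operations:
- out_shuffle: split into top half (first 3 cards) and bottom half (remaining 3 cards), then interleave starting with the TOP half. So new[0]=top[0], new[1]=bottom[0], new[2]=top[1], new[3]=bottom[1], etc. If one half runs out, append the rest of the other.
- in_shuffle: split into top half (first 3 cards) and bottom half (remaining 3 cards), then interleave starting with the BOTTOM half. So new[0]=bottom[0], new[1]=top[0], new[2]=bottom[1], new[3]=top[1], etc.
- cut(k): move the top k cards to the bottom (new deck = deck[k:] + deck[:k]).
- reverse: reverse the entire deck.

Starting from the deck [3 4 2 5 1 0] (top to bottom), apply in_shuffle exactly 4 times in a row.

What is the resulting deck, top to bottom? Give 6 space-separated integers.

After op 1 (in_shuffle): [5 3 1 4 0 2]
After op 2 (in_shuffle): [4 5 0 3 2 1]
After op 3 (in_shuffle): [3 4 2 5 1 0]
After op 4 (in_shuffle): [5 3 1 4 0 2]

Answer: 5 3 1 4 0 2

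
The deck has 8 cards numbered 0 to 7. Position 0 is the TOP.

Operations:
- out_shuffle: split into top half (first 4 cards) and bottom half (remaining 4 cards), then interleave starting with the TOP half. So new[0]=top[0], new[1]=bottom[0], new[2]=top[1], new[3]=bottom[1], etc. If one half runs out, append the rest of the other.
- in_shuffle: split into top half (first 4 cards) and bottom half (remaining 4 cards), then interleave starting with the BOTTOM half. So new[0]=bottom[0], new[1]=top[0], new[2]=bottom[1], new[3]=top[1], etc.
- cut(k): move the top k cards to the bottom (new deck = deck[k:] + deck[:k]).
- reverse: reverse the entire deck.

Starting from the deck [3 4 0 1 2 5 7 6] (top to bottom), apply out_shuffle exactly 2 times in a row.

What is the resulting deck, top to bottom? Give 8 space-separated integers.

After op 1 (out_shuffle): [3 2 4 5 0 7 1 6]
After op 2 (out_shuffle): [3 0 2 7 4 1 5 6]

Answer: 3 0 2 7 4 1 5 6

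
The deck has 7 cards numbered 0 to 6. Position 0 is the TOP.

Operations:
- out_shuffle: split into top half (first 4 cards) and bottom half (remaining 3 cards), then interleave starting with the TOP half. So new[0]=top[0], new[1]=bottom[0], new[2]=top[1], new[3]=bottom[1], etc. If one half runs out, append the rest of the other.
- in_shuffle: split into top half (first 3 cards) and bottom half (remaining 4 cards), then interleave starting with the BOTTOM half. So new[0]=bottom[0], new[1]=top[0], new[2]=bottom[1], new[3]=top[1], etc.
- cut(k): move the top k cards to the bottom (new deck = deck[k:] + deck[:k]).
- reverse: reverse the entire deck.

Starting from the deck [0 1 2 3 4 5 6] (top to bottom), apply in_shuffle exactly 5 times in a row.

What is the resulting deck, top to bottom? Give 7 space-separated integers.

After op 1 (in_shuffle): [3 0 4 1 5 2 6]
After op 2 (in_shuffle): [1 3 5 0 2 4 6]
After op 3 (in_shuffle): [0 1 2 3 4 5 6]
After op 4 (in_shuffle): [3 0 4 1 5 2 6]
After op 5 (in_shuffle): [1 3 5 0 2 4 6]

Answer: 1 3 5 0 2 4 6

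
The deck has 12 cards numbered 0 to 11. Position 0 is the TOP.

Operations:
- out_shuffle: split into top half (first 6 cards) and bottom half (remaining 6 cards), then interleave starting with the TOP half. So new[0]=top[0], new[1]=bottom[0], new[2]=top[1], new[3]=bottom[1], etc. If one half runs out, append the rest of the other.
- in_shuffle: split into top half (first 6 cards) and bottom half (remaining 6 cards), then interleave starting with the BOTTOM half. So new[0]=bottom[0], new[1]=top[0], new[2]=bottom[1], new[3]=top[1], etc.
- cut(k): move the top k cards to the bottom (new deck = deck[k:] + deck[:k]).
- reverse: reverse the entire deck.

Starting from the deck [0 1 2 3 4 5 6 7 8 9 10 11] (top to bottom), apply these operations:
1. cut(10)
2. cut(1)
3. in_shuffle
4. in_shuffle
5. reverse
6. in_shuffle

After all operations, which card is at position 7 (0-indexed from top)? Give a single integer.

After op 1 (cut(10)): [10 11 0 1 2 3 4 5 6 7 8 9]
After op 2 (cut(1)): [11 0 1 2 3 4 5 6 7 8 9 10]
After op 3 (in_shuffle): [5 11 6 0 7 1 8 2 9 3 10 4]
After op 4 (in_shuffle): [8 5 2 11 9 6 3 0 10 7 4 1]
After op 5 (reverse): [1 4 7 10 0 3 6 9 11 2 5 8]
After op 6 (in_shuffle): [6 1 9 4 11 7 2 10 5 0 8 3]
Position 7: card 10.

Answer: 10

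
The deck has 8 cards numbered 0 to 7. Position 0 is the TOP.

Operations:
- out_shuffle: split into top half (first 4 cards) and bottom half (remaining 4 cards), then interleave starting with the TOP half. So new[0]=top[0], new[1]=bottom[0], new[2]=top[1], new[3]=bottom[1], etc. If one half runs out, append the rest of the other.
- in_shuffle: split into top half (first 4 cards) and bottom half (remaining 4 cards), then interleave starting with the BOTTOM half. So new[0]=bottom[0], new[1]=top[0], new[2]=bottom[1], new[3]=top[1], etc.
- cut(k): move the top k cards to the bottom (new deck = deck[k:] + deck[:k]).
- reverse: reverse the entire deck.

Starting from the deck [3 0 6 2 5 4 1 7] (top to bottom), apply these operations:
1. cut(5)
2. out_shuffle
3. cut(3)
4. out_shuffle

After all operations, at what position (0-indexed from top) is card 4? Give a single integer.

After op 1 (cut(5)): [4 1 7 3 0 6 2 5]
After op 2 (out_shuffle): [4 0 1 6 7 2 3 5]
After op 3 (cut(3)): [6 7 2 3 5 4 0 1]
After op 4 (out_shuffle): [6 5 7 4 2 0 3 1]
Card 4 is at position 3.

Answer: 3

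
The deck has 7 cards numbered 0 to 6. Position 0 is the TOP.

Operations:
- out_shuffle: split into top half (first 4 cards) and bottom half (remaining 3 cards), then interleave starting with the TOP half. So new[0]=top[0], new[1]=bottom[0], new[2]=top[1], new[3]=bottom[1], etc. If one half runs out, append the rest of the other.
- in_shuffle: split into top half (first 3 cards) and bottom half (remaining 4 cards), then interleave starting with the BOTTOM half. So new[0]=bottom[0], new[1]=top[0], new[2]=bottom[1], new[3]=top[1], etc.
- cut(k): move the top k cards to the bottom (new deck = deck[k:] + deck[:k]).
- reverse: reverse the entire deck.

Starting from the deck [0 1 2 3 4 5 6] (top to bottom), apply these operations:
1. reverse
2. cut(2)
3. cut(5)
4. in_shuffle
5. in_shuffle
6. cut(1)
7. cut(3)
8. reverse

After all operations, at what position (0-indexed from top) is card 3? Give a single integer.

Answer: 2

Derivation:
After op 1 (reverse): [6 5 4 3 2 1 0]
After op 2 (cut(2)): [4 3 2 1 0 6 5]
After op 3 (cut(5)): [6 5 4 3 2 1 0]
After op 4 (in_shuffle): [3 6 2 5 1 4 0]
After op 5 (in_shuffle): [5 3 1 6 4 2 0]
After op 6 (cut(1)): [3 1 6 4 2 0 5]
After op 7 (cut(3)): [4 2 0 5 3 1 6]
After op 8 (reverse): [6 1 3 5 0 2 4]
Card 3 is at position 2.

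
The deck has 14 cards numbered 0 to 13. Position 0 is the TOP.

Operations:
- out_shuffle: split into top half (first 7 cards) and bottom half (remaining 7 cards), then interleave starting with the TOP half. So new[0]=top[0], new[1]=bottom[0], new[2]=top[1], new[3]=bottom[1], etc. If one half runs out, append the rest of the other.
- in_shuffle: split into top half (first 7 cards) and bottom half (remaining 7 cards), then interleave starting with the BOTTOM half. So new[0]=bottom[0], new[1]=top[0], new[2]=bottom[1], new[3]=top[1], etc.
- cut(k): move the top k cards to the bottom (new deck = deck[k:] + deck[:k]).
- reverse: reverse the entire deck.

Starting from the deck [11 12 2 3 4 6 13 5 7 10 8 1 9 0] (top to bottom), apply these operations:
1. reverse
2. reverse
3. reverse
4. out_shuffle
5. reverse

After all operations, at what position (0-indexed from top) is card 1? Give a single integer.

After op 1 (reverse): [0 9 1 8 10 7 5 13 6 4 3 2 12 11]
After op 2 (reverse): [11 12 2 3 4 6 13 5 7 10 8 1 9 0]
After op 3 (reverse): [0 9 1 8 10 7 5 13 6 4 3 2 12 11]
After op 4 (out_shuffle): [0 13 9 6 1 4 8 3 10 2 7 12 5 11]
After op 5 (reverse): [11 5 12 7 2 10 3 8 4 1 6 9 13 0]
Card 1 is at position 9.

Answer: 9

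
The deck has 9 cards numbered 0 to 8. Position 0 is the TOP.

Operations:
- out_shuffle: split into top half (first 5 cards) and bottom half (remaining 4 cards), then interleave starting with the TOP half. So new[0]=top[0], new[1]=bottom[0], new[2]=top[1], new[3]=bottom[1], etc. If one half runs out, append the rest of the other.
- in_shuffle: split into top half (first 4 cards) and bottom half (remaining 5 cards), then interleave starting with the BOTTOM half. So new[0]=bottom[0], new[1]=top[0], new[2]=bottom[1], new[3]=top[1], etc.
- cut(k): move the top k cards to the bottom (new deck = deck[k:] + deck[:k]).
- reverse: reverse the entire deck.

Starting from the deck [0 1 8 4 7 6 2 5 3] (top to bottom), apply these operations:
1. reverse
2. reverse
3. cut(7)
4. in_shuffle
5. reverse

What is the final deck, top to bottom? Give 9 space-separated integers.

After op 1 (reverse): [3 5 2 6 7 4 8 1 0]
After op 2 (reverse): [0 1 8 4 7 6 2 5 3]
After op 3 (cut(7)): [5 3 0 1 8 4 7 6 2]
After op 4 (in_shuffle): [8 5 4 3 7 0 6 1 2]
After op 5 (reverse): [2 1 6 0 7 3 4 5 8]

Answer: 2 1 6 0 7 3 4 5 8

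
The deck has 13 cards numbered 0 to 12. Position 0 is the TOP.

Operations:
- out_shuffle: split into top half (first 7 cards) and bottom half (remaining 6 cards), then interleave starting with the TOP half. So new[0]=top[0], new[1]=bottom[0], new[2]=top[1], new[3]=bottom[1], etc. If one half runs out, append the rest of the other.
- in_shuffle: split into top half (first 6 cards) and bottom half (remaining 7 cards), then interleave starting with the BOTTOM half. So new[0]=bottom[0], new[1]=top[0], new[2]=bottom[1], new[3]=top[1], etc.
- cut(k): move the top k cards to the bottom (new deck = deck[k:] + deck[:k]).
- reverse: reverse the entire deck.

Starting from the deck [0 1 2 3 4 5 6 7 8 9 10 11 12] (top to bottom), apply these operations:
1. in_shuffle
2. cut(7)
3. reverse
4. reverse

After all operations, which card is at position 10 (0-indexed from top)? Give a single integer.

After op 1 (in_shuffle): [6 0 7 1 8 2 9 3 10 4 11 5 12]
After op 2 (cut(7)): [3 10 4 11 5 12 6 0 7 1 8 2 9]
After op 3 (reverse): [9 2 8 1 7 0 6 12 5 11 4 10 3]
After op 4 (reverse): [3 10 4 11 5 12 6 0 7 1 8 2 9]
Position 10: card 8.

Answer: 8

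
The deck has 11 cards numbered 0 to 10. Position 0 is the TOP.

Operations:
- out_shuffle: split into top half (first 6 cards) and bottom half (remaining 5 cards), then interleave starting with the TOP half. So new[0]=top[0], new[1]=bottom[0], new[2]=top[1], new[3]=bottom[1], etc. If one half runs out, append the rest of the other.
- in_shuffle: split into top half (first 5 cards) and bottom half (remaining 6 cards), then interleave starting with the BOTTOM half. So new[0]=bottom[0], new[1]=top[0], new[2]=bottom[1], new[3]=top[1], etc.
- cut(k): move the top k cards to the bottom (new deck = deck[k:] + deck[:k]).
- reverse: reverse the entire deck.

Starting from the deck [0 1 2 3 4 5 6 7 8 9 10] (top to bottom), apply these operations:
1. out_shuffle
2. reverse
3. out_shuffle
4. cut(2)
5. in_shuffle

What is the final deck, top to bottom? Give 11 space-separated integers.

Answer: 6 10 3 7 0 4 8 1 5 9 2

Derivation:
After op 1 (out_shuffle): [0 6 1 7 2 8 3 9 4 10 5]
After op 2 (reverse): [5 10 4 9 3 8 2 7 1 6 0]
After op 3 (out_shuffle): [5 2 10 7 4 1 9 6 3 0 8]
After op 4 (cut(2)): [10 7 4 1 9 6 3 0 8 5 2]
After op 5 (in_shuffle): [6 10 3 7 0 4 8 1 5 9 2]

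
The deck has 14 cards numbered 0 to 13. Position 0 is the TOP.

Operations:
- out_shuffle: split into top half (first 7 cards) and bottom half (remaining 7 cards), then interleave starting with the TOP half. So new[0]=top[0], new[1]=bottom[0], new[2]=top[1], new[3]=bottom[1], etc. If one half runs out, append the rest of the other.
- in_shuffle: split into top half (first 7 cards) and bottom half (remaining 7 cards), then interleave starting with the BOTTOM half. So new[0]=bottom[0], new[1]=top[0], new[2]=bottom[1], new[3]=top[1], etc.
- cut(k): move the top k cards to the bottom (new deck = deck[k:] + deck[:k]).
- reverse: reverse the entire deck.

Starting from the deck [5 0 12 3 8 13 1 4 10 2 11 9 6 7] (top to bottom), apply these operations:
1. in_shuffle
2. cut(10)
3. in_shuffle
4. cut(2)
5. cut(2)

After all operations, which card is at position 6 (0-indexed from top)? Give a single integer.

After op 1 (in_shuffle): [4 5 10 0 2 12 11 3 9 8 6 13 7 1]
After op 2 (cut(10)): [6 13 7 1 4 5 10 0 2 12 11 3 9 8]
After op 3 (in_shuffle): [0 6 2 13 12 7 11 1 3 4 9 5 8 10]
After op 4 (cut(2)): [2 13 12 7 11 1 3 4 9 5 8 10 0 6]
After op 5 (cut(2)): [12 7 11 1 3 4 9 5 8 10 0 6 2 13]
Position 6: card 9.

Answer: 9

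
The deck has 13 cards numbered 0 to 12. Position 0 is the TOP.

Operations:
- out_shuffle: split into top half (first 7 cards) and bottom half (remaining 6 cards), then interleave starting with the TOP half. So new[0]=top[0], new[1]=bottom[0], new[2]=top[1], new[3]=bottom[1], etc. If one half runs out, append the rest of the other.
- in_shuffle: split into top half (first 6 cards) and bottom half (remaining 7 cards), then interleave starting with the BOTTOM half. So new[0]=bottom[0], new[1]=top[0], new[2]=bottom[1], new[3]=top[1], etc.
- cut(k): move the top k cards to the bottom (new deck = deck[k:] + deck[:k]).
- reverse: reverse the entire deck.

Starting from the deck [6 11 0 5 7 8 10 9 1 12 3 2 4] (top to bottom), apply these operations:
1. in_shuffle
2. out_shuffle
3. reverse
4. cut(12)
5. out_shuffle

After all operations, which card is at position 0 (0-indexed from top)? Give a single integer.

After op 1 (in_shuffle): [10 6 9 11 1 0 12 5 3 7 2 8 4]
After op 2 (out_shuffle): [10 5 6 3 9 7 11 2 1 8 0 4 12]
After op 3 (reverse): [12 4 0 8 1 2 11 7 9 3 6 5 10]
After op 4 (cut(12)): [10 12 4 0 8 1 2 11 7 9 3 6 5]
After op 5 (out_shuffle): [10 11 12 7 4 9 0 3 8 6 1 5 2]
Position 0: card 10.

Answer: 10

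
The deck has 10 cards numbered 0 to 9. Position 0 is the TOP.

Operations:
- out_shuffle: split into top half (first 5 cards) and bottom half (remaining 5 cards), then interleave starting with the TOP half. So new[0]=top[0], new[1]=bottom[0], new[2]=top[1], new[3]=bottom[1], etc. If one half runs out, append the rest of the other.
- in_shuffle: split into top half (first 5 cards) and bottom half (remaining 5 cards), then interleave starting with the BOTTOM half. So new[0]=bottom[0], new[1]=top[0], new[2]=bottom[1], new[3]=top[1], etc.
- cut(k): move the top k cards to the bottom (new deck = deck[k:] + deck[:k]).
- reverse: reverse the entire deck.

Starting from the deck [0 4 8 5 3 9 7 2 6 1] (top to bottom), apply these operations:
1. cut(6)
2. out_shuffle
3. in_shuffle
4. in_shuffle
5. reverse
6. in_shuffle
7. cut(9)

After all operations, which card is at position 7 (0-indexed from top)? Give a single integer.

After op 1 (cut(6)): [7 2 6 1 0 4 8 5 3 9]
After op 2 (out_shuffle): [7 4 2 8 6 5 1 3 0 9]
After op 3 (in_shuffle): [5 7 1 4 3 2 0 8 9 6]
After op 4 (in_shuffle): [2 5 0 7 8 1 9 4 6 3]
After op 5 (reverse): [3 6 4 9 1 8 7 0 5 2]
After op 6 (in_shuffle): [8 3 7 6 0 4 5 9 2 1]
After op 7 (cut(9)): [1 8 3 7 6 0 4 5 9 2]
Position 7: card 5.

Answer: 5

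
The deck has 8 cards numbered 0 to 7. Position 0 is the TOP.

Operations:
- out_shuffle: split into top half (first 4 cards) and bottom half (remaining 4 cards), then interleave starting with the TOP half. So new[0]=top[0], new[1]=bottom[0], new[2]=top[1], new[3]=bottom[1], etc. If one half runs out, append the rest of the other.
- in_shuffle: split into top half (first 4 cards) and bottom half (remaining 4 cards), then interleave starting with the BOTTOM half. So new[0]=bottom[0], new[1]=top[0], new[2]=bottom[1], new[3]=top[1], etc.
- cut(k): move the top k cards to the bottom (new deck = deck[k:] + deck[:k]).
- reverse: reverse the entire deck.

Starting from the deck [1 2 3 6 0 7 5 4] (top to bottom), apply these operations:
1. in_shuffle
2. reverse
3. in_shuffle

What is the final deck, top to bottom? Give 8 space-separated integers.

After op 1 (in_shuffle): [0 1 7 2 5 3 4 6]
After op 2 (reverse): [6 4 3 5 2 7 1 0]
After op 3 (in_shuffle): [2 6 7 4 1 3 0 5]

Answer: 2 6 7 4 1 3 0 5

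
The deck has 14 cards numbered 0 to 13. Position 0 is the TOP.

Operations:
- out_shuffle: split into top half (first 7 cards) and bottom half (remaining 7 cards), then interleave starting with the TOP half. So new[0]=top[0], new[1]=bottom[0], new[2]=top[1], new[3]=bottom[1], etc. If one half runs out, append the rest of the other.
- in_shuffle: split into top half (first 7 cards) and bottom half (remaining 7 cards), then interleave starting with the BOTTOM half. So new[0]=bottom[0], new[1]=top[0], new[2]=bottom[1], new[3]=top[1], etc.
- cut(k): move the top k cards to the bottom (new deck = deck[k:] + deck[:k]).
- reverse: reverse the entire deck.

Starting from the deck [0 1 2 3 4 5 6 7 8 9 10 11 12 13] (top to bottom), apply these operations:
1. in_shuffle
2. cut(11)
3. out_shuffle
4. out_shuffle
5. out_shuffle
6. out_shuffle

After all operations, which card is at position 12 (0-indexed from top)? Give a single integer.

After op 1 (in_shuffle): [7 0 8 1 9 2 10 3 11 4 12 5 13 6]
After op 2 (cut(11)): [5 13 6 7 0 8 1 9 2 10 3 11 4 12]
After op 3 (out_shuffle): [5 9 13 2 6 10 7 3 0 11 8 4 1 12]
After op 4 (out_shuffle): [5 3 9 0 13 11 2 8 6 4 10 1 7 12]
After op 5 (out_shuffle): [5 8 3 6 9 4 0 10 13 1 11 7 2 12]
After op 6 (out_shuffle): [5 10 8 13 3 1 6 11 9 7 4 2 0 12]
Position 12: card 0.

Answer: 0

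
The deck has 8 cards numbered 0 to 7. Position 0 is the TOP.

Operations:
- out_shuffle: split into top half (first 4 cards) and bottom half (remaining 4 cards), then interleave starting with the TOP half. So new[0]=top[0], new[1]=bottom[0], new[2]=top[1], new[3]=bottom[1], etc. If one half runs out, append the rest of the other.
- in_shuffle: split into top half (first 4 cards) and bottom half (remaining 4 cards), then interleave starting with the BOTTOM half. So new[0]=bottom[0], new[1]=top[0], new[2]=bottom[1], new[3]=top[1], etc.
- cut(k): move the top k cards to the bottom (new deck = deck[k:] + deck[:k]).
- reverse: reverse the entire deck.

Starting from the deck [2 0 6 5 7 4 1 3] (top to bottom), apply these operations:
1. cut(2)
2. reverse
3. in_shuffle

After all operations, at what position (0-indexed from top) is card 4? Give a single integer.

After op 1 (cut(2)): [6 5 7 4 1 3 2 0]
After op 2 (reverse): [0 2 3 1 4 7 5 6]
After op 3 (in_shuffle): [4 0 7 2 5 3 6 1]
Card 4 is at position 0.

Answer: 0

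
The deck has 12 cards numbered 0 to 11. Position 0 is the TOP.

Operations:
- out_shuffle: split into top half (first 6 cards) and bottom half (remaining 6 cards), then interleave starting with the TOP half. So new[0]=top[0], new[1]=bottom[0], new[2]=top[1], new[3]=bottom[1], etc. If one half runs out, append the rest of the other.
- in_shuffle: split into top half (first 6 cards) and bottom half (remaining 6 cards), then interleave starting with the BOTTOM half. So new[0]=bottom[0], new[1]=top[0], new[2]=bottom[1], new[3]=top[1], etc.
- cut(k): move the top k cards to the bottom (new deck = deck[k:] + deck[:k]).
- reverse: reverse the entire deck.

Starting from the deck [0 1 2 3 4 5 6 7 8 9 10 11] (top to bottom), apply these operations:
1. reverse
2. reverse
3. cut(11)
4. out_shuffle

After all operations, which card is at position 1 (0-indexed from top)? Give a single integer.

Answer: 5

Derivation:
After op 1 (reverse): [11 10 9 8 7 6 5 4 3 2 1 0]
After op 2 (reverse): [0 1 2 3 4 5 6 7 8 9 10 11]
After op 3 (cut(11)): [11 0 1 2 3 4 5 6 7 8 9 10]
After op 4 (out_shuffle): [11 5 0 6 1 7 2 8 3 9 4 10]
Position 1: card 5.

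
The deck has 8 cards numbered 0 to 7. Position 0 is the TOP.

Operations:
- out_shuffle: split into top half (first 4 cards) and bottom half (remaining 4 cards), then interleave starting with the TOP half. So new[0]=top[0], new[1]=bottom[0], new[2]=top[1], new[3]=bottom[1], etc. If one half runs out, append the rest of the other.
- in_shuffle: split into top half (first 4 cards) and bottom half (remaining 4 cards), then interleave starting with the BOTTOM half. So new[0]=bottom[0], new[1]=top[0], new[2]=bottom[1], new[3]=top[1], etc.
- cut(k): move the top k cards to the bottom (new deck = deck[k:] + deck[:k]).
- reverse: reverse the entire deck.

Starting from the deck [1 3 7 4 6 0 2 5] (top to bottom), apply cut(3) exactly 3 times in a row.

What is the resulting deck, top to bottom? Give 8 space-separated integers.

Answer: 3 7 4 6 0 2 5 1

Derivation:
After op 1 (cut(3)): [4 6 0 2 5 1 3 7]
After op 2 (cut(3)): [2 5 1 3 7 4 6 0]
After op 3 (cut(3)): [3 7 4 6 0 2 5 1]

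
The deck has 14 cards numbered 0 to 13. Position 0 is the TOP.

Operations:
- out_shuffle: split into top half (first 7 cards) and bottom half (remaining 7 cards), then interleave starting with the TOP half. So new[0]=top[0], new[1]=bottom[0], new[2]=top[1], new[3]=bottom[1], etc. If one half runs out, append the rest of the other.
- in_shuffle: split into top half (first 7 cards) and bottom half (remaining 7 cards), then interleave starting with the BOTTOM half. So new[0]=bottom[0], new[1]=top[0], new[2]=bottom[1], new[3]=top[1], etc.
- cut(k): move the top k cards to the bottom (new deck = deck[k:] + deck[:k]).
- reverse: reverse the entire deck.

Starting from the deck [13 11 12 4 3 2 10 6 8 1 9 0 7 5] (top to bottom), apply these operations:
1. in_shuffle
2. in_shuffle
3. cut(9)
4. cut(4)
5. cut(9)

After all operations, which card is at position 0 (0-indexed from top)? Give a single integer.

After op 1 (in_shuffle): [6 13 8 11 1 12 9 4 0 3 7 2 5 10]
After op 2 (in_shuffle): [4 6 0 13 3 8 7 11 2 1 5 12 10 9]
After op 3 (cut(9)): [1 5 12 10 9 4 6 0 13 3 8 7 11 2]
After op 4 (cut(4)): [9 4 6 0 13 3 8 7 11 2 1 5 12 10]
After op 5 (cut(9)): [2 1 5 12 10 9 4 6 0 13 3 8 7 11]
Position 0: card 2.

Answer: 2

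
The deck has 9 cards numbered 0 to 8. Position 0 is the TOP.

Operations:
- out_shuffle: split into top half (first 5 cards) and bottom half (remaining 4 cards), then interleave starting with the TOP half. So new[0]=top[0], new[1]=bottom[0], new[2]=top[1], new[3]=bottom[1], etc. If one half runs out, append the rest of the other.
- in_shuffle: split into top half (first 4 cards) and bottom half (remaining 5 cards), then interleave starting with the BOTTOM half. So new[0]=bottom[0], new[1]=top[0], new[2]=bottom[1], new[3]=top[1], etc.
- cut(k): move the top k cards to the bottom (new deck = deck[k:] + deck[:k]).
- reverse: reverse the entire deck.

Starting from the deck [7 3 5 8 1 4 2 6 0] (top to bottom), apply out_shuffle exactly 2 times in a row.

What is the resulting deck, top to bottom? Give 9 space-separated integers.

After op 1 (out_shuffle): [7 4 3 2 5 6 8 0 1]
After op 2 (out_shuffle): [7 6 4 8 3 0 2 1 5]

Answer: 7 6 4 8 3 0 2 1 5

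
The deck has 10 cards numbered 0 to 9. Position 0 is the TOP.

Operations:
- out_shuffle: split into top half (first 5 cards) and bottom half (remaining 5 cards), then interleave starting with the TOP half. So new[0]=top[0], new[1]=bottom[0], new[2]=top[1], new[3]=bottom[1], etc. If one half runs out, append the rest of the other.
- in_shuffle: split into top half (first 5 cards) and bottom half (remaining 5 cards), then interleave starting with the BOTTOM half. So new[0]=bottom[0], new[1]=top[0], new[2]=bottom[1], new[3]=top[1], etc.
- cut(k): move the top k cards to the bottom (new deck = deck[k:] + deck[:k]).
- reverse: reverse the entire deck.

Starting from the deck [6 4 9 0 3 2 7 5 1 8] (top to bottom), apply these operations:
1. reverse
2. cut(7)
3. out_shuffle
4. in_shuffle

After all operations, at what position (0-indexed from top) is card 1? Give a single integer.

Answer: 6

Derivation:
After op 1 (reverse): [8 1 5 7 2 3 0 9 4 6]
After op 2 (cut(7)): [9 4 6 8 1 5 7 2 3 0]
After op 3 (out_shuffle): [9 5 4 7 6 2 8 3 1 0]
After op 4 (in_shuffle): [2 9 8 5 3 4 1 7 0 6]
Card 1 is at position 6.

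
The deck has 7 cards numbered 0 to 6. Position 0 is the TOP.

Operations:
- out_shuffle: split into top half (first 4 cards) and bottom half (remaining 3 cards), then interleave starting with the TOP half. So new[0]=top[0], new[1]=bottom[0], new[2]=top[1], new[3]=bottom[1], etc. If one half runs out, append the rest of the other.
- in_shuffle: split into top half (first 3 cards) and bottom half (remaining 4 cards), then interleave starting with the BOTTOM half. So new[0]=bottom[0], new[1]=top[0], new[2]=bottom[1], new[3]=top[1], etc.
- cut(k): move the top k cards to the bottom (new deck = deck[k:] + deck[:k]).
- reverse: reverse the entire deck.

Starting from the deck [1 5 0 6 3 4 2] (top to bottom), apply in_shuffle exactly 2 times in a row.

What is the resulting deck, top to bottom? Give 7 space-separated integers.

After op 1 (in_shuffle): [6 1 3 5 4 0 2]
After op 2 (in_shuffle): [5 6 4 1 0 3 2]

Answer: 5 6 4 1 0 3 2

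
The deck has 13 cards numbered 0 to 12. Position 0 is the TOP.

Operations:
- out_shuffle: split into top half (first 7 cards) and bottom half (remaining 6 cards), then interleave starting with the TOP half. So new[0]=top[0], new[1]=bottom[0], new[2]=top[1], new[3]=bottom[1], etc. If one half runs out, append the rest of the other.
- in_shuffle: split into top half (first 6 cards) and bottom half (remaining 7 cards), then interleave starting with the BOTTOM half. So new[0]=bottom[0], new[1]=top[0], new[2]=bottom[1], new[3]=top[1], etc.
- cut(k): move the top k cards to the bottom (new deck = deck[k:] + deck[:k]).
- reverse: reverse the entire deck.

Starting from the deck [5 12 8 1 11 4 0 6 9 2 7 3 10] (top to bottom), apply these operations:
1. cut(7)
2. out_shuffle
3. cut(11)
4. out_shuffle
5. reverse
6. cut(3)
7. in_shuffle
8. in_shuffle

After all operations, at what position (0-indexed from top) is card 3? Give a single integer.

After op 1 (cut(7)): [6 9 2 7 3 10 5 12 8 1 11 4 0]
After op 2 (out_shuffle): [6 12 9 8 2 1 7 11 3 4 10 0 5]
After op 3 (cut(11)): [0 5 6 12 9 8 2 1 7 11 3 4 10]
After op 4 (out_shuffle): [0 1 5 7 6 11 12 3 9 4 8 10 2]
After op 5 (reverse): [2 10 8 4 9 3 12 11 6 7 5 1 0]
After op 6 (cut(3)): [4 9 3 12 11 6 7 5 1 0 2 10 8]
After op 7 (in_shuffle): [7 4 5 9 1 3 0 12 2 11 10 6 8]
After op 8 (in_shuffle): [0 7 12 4 2 5 11 9 10 1 6 3 8]
Card 3 is at position 11.

Answer: 11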